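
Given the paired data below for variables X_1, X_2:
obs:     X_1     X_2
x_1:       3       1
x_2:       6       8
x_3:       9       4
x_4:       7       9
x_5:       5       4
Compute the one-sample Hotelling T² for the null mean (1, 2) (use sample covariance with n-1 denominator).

Step 1 — sample mean vector:
  mean(X_1) = (3 + 6 + 9 + 7 + 5) / 5 = 30/5 = 6
  mean(X_2) = (1 + 8 + 4 + 9 + 4) / 5 = 26/5 = 5.2
  x̄ = (6, 5.2),  deviation x̄ - mu_0 = (6, 5.2) - (1, 2) = (5, 3.2).

Step 2 — sample covariance matrix, S[i,j] = (1/(n-1)) · Σ_k (x_{k,i} - mean_i) · (x_{k,j} - mean_j), divisor n-1 = 4:
  S[X_1,X_1] = ((-3)·(-3) + (0)·(0) + (3)·(3) + (1)·(1) + (-1)·(-1)) / 4 = 20/4 = 5
  S[X_1,X_2] = ((-3)·(-4.2) + (0)·(2.8) + (3)·(-1.2) + (1)·(3.8) + (-1)·(-1.2)) / 4 = 14/4 = 3.5
  S[X_2,X_2] = ((-4.2)·(-4.2) + (2.8)·(2.8) + (-1.2)·(-1.2) + (3.8)·(3.8) + (-1.2)·(-1.2)) / 4 = 42.8/4 = 10.7
  S = [[5, 3.5],
 [3.5, 10.7]].

Step 3 — invert S. det(S) = 5·10.7 - (3.5)² = 41.25.
  S^{-1} = (1/det) · [[d, -b], [-b, a]] = [[0.2594, -0.0848],
 [-0.0848, 0.1212]].

Step 4 — quadratic form (x̄ - mu_0)^T · S^{-1} · (x̄ - mu_0):
  S^{-1} · (x̄ - mu_0) = (1.0255, -0.0364),
  (x̄ - mu_0)^T · [...] = (5)·(1.0255) + (3.2)·(-0.0364) = 5.0109.

Step 5 — scale by n: T² = 5 · 5.0109 = 25.0545.

T² ≈ 25.0545


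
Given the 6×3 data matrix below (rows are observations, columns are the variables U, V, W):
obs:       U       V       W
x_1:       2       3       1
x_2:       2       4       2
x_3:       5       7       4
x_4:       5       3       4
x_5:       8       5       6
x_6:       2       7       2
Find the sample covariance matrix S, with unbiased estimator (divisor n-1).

Step 1 — column means:
  mean(U) = (2 + 2 + 5 + 5 + 8 + 2) / 6 = 24/6 = 4
  mean(V) = (3 + 4 + 7 + 3 + 5 + 7) / 6 = 29/6 = 4.8333
  mean(W) = (1 + 2 + 4 + 4 + 6 + 2) / 6 = 19/6 = 3.1667

Step 2 — sample covariance S[i,j] = (1/(n-1)) · Σ_k (x_{k,i} - mean_i) · (x_{k,j} - mean_j), with n-1 = 5.
  S[U,U] = ((-2)·(-2) + (-2)·(-2) + (1)·(1) + (1)·(1) + (4)·(4) + (-2)·(-2)) / 5 = 30/5 = 6
  S[U,V] = ((-2)·(-1.8333) + (-2)·(-0.8333) + (1)·(2.1667) + (1)·(-1.8333) + (4)·(0.1667) + (-2)·(2.1667)) / 5 = 2/5 = 0.4
  S[U,W] = ((-2)·(-2.1667) + (-2)·(-1.1667) + (1)·(0.8333) + (1)·(0.8333) + (4)·(2.8333) + (-2)·(-1.1667)) / 5 = 22/5 = 4.4
  S[V,V] = ((-1.8333)·(-1.8333) + (-0.8333)·(-0.8333) + (2.1667)·(2.1667) + (-1.8333)·(-1.8333) + (0.1667)·(0.1667) + (2.1667)·(2.1667)) / 5 = 16.8333/5 = 3.3667
  S[V,W] = ((-1.8333)·(-2.1667) + (-0.8333)·(-1.1667) + (2.1667)·(0.8333) + (-1.8333)·(0.8333) + (0.1667)·(2.8333) + (2.1667)·(-1.1667)) / 5 = 3.1667/5 = 0.6333
  S[W,W] = ((-2.1667)·(-2.1667) + (-1.1667)·(-1.1667) + (0.8333)·(0.8333) + (0.8333)·(0.8333) + (2.8333)·(2.8333) + (-1.1667)·(-1.1667)) / 5 = 16.8333/5 = 3.3667

S is symmetric (S[j,i] = S[i,j]). Assembling:

S = [[6, 0.4, 4.4],
 [0.4, 3.3667, 0.6333],
 [4.4, 0.6333, 3.3667]]


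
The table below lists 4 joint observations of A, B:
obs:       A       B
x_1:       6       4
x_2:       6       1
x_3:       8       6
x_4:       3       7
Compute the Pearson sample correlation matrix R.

Step 1 — column means:
  mean(A) = (6 + 6 + 8 + 3) / 4 = 23/4 = 5.75
  mean(B) = (4 + 1 + 6 + 7) / 4 = 18/4 = 4.5

Step 2 — sample variances and covariances s[i,j] = (1/(n-1)) · Σ_k (x_{k,i} - mean_i) · (x_{k,j} - mean_j), with n-1 = 3:
  s[A,A] = ((0.25)·(0.25) + (0.25)·(0.25) + (2.25)·(2.25) + (-2.75)·(-2.75)) / 3 = 12.75/3 = 4.25
  s[A,B] = ((0.25)·(-0.5) + (0.25)·(-3.5) + (2.25)·(1.5) + (-2.75)·(2.5)) / 3 = -4.5/3 = -1.5
  s[B,B] = ((-0.5)·(-0.5) + (-3.5)·(-3.5) + (1.5)·(1.5) + (2.5)·(2.5)) / 3 = 21/3 = 7
  Sample standard deviations s_i = √(s[i,i]):
  s(A) = √(4.25) = 2.0616
  s(B) = √(7) = 2.6458

Step 3 — r_{ij} = s_{ij} / (s_i · s_j):
  r[A,A] = 1 (diagonal).
  r[A,B] = -1.5 / (2.0616 · 2.6458) = -1.5 / 5.4544 = -0.275
  r[B,B] = 1 (diagonal).

R is symmetric with unit diagonal. Assembling:

R = [[1, -0.275],
 [-0.275, 1]]


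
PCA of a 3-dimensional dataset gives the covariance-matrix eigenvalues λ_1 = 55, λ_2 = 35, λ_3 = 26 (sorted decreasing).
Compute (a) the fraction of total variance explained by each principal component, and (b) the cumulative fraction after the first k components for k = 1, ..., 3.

Step 1 — total variance = trace(Sigma) = Σ λ_i = 55 + 35 + 26 = 116.

Step 2 — fraction explained by component i = λ_i / Σ λ:
  PC1: 55/116 = 0.4741
  PC2: 35/116 = 0.3017
  PC3: 26/116 = 0.2241

Step 3 — cumulative fraction after k components = (λ_1 + ... + λ_k) / Σ λ:
  k = 1: 55/116 = 0.4741
  k = 2: (55 + 35)/116 = 90/116 = 0.7759
  k = 3: (55 + 35 + 26)/116 = 116/116 = 1

Summary (fraction, with percent):

explained: PC1 0.4741 (47.41%), PC2 0.3017 (30.17%), PC3 0.2241 (22.41%);  cumulative: 0.4741, 0.7759, 1


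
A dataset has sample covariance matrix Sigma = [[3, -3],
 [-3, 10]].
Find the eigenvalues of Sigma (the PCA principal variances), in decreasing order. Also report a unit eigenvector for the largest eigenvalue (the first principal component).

Step 1 — characteristic polynomial of 2×2 Sigma:
  det(Sigma - λI) = λ² - trace · λ + det = 0.
  trace = 3 + 10 = 13, det = 3·10 - (-3)² = 21.
Step 2 — discriminant:
  Δ = trace² - 4·det = 169 - 84 = 85.
Step 3 — eigenvalues:
  λ = (trace ± √Δ)/2 = (13 ± 9.2195)/2,
  λ_1 = 11.1098,  λ_2 = 1.8902.

Step 4 — unit eigenvector for λ_1: solve (Sigma - λ_1 I)v = 0. First row:
  (3 - 11.1098)·v_x + (-3)·v_y = 0, i.e. (-8.1098)·v_x + (-3)·v_y = 0,
  so v ∝ (b, λ_1 - a) = (-3, 8.1098); multiply by -1 so the first entry is positive: u = (3, -8.1098).
  ||u|| = √((3)² + (-8.1098)²) = √(74.7684) ≈ 8.6469,
  v_1 = u/||u|| ≈ (0.3469, -0.9379) (||v_1|| = 1).

λ_1 = 11.1098,  λ_2 = 1.8902;  v_1 ≈ (0.3469, -0.9379)


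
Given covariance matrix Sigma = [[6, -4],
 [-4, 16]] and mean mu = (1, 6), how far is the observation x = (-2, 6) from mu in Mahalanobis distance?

Step 1 — centre the observation: (x - mu) = (-3, 0).

Step 2 — invert Sigma. det(Sigma) = 6·16 - (-4)² = 80.
  Sigma^{-1} = (1/det) · [[d, -b], [-b, a]] = [[0.2, 0.05],
 [0.05, 0.075]].

Step 3 — form the quadratic (x - mu)^T · Sigma^{-1} · (x - mu):
  Sigma^{-1} · (x - mu) = (-0.6, -0.15).
  (x - mu)^T · [Sigma^{-1} · (x - mu)] = (-3)·(-0.6) + (0)·(-0.15) = 1.8.

Step 4 — take square root: d = √(1.8) ≈ 1.3416.

d(x, mu) = √(1.8) ≈ 1.3416


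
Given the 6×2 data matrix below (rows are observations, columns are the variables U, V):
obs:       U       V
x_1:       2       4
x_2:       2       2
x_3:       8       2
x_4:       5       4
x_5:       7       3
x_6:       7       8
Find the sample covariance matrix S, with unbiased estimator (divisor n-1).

Step 1 — column means:
  mean(U) = (2 + 2 + 8 + 5 + 7 + 7) / 6 = 31/6 = 5.1667
  mean(V) = (4 + 2 + 2 + 4 + 3 + 8) / 6 = 23/6 = 3.8333

Step 2 — sample covariance S[i,j] = (1/(n-1)) · Σ_k (x_{k,i} - mean_i) · (x_{k,j} - mean_j), with n-1 = 5.
  S[U,U] = ((-3.1667)·(-3.1667) + (-3.1667)·(-3.1667) + (2.8333)·(2.8333) + (-0.1667)·(-0.1667) + (1.8333)·(1.8333) + (1.8333)·(1.8333)) / 5 = 34.8333/5 = 6.9667
  S[U,V] = ((-3.1667)·(0.1667) + (-3.1667)·(-1.8333) + (2.8333)·(-1.8333) + (-0.1667)·(0.1667) + (1.8333)·(-0.8333) + (1.8333)·(4.1667)) / 5 = 6.1667/5 = 1.2333
  S[V,V] = ((0.1667)·(0.1667) + (-1.8333)·(-1.8333) + (-1.8333)·(-1.8333) + (0.1667)·(0.1667) + (-0.8333)·(-0.8333) + (4.1667)·(4.1667)) / 5 = 24.8333/5 = 4.9667

S is symmetric (S[j,i] = S[i,j]). Assembling:

S = [[6.9667, 1.2333],
 [1.2333, 4.9667]]


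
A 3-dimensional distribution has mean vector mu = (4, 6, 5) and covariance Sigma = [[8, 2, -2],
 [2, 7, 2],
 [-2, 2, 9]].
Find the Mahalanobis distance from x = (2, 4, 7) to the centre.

Step 1 — centre the observation: (x - mu) = (-2, -2, 2).

Step 2 — invert Sigma (cofactor / det for 3×3, or solve directly):
  Sigma^{-1} = [[0.1505, -0.0561, 0.0459],
 [-0.0561, 0.1735, -0.051],
 [0.0459, -0.051, 0.1327]].

Step 3 — form the quadratic (x - mu)^T · Sigma^{-1} · (x - mu):
  Sigma^{-1} · (x - mu) = (-0.0969, -0.3367, 0.2755).
  (x - mu)^T · [Sigma^{-1} · (x - mu)] = (-2)·(-0.0969) + (-2)·(-0.3367) + (2)·(0.2755) = 1.4184.

Step 4 — take square root: d = √(1.4184) ≈ 1.191.

d(x, mu) = √(1.4184) ≈ 1.191


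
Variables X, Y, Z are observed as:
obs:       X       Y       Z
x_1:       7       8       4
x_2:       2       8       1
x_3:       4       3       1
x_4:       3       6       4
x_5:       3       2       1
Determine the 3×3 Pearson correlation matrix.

Step 1 — column means:
  mean(X) = (7 + 2 + 4 + 3 + 3) / 5 = 19/5 = 3.8
  mean(Y) = (8 + 8 + 3 + 6 + 2) / 5 = 27/5 = 5.4
  mean(Z) = (4 + 1 + 1 + 4 + 1) / 5 = 11/5 = 2.2

Step 2 — sample variances and covariances s[i,j] = (1/(n-1)) · Σ_k (x_{k,i} - mean_i) · (x_{k,j} - mean_j), with n-1 = 4:
  s[X,X] = ((3.2)·(3.2) + (-1.8)·(-1.8) + (0.2)·(0.2) + (-0.8)·(-0.8) + (-0.8)·(-0.8)) / 4 = 14.8/4 = 3.7
  s[X,Y] = ((3.2)·(2.6) + (-1.8)·(2.6) + (0.2)·(-2.4) + (-0.8)·(0.6) + (-0.8)·(-3.4)) / 4 = 5.4/4 = 1.35
  s[X,Z] = ((3.2)·(1.8) + (-1.8)·(-1.2) + (0.2)·(-1.2) + (-0.8)·(1.8) + (-0.8)·(-1.2)) / 4 = 7.2/4 = 1.8
  s[Y,Y] = ((2.6)·(2.6) + (2.6)·(2.6) + (-2.4)·(-2.4) + (0.6)·(0.6) + (-3.4)·(-3.4)) / 4 = 31.2/4 = 7.8
  s[Y,Z] = ((2.6)·(1.8) + (2.6)·(-1.2) + (-2.4)·(-1.2) + (0.6)·(1.8) + (-3.4)·(-1.2)) / 4 = 9.6/4 = 2.4
  s[Z,Z] = ((1.8)·(1.8) + (-1.2)·(-1.2) + (-1.2)·(-1.2) + (1.8)·(1.8) + (-1.2)·(-1.2)) / 4 = 10.8/4 = 2.7
  Sample standard deviations s_i = √(s[i,i]):
  s(X) = √(3.7) = 1.9235
  s(Y) = √(7.8) = 2.7928
  s(Z) = √(2.7) = 1.6432

Step 3 — r_{ij} = s_{ij} / (s_i · s_j):
  r[X,X] = 1 (diagonal).
  r[X,Y] = 1.35 / (1.9235 · 2.7928) = 1.35 / 5.3722 = 0.2513
  r[X,Z] = 1.8 / (1.9235 · 1.6432) = 1.8 / 3.1607 = 0.5695
  r[Y,Y] = 1 (diagonal).
  r[Y,Z] = 2.4 / (2.7928 · 1.6432) = 2.4 / 4.5891 = 0.523
  r[Z,Z] = 1 (diagonal).

R is symmetric with unit diagonal. Assembling:

R = [[1, 0.2513, 0.5695],
 [0.2513, 1, 0.523],
 [0.5695, 0.523, 1]]


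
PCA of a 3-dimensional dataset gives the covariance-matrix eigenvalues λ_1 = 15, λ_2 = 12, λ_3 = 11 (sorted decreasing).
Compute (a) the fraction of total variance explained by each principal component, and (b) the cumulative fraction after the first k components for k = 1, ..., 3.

Step 1 — total variance = trace(Sigma) = Σ λ_i = 15 + 12 + 11 = 38.

Step 2 — fraction explained by component i = λ_i / Σ λ:
  PC1: 15/38 = 0.3947
  PC2: 12/38 = 0.3158
  PC3: 11/38 = 0.2895

Step 3 — cumulative fraction after k components = (λ_1 + ... + λ_k) / Σ λ:
  k = 1: 15/38 = 0.3947
  k = 2: (15 + 12)/38 = 27/38 = 0.7105
  k = 3: (15 + 12 + 11)/38 = 38/38 = 1

Summary (fraction, with percent):

explained: PC1 0.3947 (39.47%), PC2 0.3158 (31.58%), PC3 0.2895 (28.95%);  cumulative: 0.3947, 0.7105, 1


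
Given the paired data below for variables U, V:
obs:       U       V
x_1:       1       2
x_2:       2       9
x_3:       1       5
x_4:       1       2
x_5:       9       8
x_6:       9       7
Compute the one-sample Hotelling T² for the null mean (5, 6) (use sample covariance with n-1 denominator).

Step 1 — sample mean vector:
  mean(U) = (1 + 2 + 1 + 1 + 9 + 9) / 6 = 23/6 = 3.8333
  mean(V) = (2 + 9 + 5 + 2 + 8 + 7) / 6 = 33/6 = 5.5
  x̄ = (3.8333, 5.5),  deviation x̄ - mu_0 = (3.8333, 5.5) - (5, 6) = (-1.1667, -0.5).

Step 2 — sample covariance matrix, S[i,j] = (1/(n-1)) · Σ_k (x_{k,i} - mean_i) · (x_{k,j} - mean_j), divisor n-1 = 5:
  S[U,U] = ((-2.8333)·(-2.8333) + (-1.8333)·(-1.8333) + (-2.8333)·(-2.8333) + (-2.8333)·(-2.8333) + (5.1667)·(5.1667) + (5.1667)·(5.1667)) / 5 = 80.8333/5 = 16.1667
  S[U,V] = ((-2.8333)·(-3.5) + (-1.8333)·(3.5) + (-2.8333)·(-0.5) + (-2.8333)·(-3.5) + (5.1667)·(2.5) + (5.1667)·(1.5)) / 5 = 35.5/5 = 7.1
  S[V,V] = ((-3.5)·(-3.5) + (3.5)·(3.5) + (-0.5)·(-0.5) + (-3.5)·(-3.5) + (2.5)·(2.5) + (1.5)·(1.5)) / 5 = 45.5/5 = 9.1
  S = [[16.1667, 7.1],
 [7.1, 9.1]].

Step 3 — invert S. det(S) = 16.1667·9.1 - (7.1)² = 96.7067.
  S^{-1} = (1/det) · [[d, -b], [-b, a]] = [[0.0941, -0.0734],
 [-0.0734, 0.1672]].

Step 4 — quadratic form (x̄ - mu_0)^T · S^{-1} · (x̄ - mu_0):
  S^{-1} · (x̄ - mu_0) = (-0.0731, 0.0021),
  (x̄ - mu_0)^T · [...] = (-1.1667)·(-0.0731) + (-0.5)·(0.0021) = 0.0842.

Step 5 — scale by n: T² = 6 · 0.0842 = 0.5053.

T² ≈ 0.5053


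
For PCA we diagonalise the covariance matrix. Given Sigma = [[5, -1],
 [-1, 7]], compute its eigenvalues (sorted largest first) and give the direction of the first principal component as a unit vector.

Step 1 — characteristic polynomial of 2×2 Sigma:
  det(Sigma - λI) = λ² - trace · λ + det = 0.
  trace = 5 + 7 = 12, det = 5·7 - (-1)² = 34.
Step 2 — discriminant:
  Δ = trace² - 4·det = 144 - 136 = 8.
Step 3 — eigenvalues:
  λ = (trace ± √Δ)/2 = (12 ± 2.8284)/2,
  λ_1 = 7.4142,  λ_2 = 4.5858.

Step 4 — unit eigenvector for λ_1: solve (Sigma - λ_1 I)v = 0. First row:
  (5 - 7.4142)·v_x + (-1)·v_y = 0, i.e. (-2.4142)·v_x + (-1)·v_y = 0,
  so v ∝ (b, λ_1 - a) = (-1, 2.4142); multiply by -1 so the first entry is positive: u = (1, -2.4142).
  ||u|| = √((1)² + (-2.4142)²) = √(6.8284) ≈ 2.6131,
  v_1 = u/||u|| ≈ (0.3827, -0.9239) (||v_1|| = 1).

λ_1 = 7.4142,  λ_2 = 4.5858;  v_1 ≈ (0.3827, -0.9239)


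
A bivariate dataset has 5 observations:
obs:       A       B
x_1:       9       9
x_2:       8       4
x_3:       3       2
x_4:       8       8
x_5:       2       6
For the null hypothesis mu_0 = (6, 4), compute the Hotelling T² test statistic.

Step 1 — sample mean vector:
  mean(A) = (9 + 8 + 3 + 8 + 2) / 5 = 30/5 = 6
  mean(B) = (9 + 4 + 2 + 8 + 6) / 5 = 29/5 = 5.8
  x̄ = (6, 5.8),  deviation x̄ - mu_0 = (6, 5.8) - (6, 4) = (0, 1.8).

Step 2 — sample covariance matrix, S[i,j] = (1/(n-1)) · Σ_k (x_{k,i} - mean_i) · (x_{k,j} - mean_j), divisor n-1 = 4:
  S[A,A] = ((3)·(3) + (2)·(2) + (-3)·(-3) + (2)·(2) + (-4)·(-4)) / 4 = 42/4 = 10.5
  S[A,B] = ((3)·(3.2) + (2)·(-1.8) + (-3)·(-3.8) + (2)·(2.2) + (-4)·(0.2)) / 4 = 21/4 = 5.25
  S[B,B] = ((3.2)·(3.2) + (-1.8)·(-1.8) + (-3.8)·(-3.8) + (2.2)·(2.2) + (0.2)·(0.2)) / 4 = 32.8/4 = 8.2
  S = [[10.5, 5.25],
 [5.25, 8.2]].

Step 3 — invert S. det(S) = 10.5·8.2 - (5.25)² = 58.5375.
  S^{-1} = (1/det) · [[d, -b], [-b, a]] = [[0.1401, -0.0897],
 [-0.0897, 0.1794]].

Step 4 — quadratic form (x̄ - mu_0)^T · S^{-1} · (x̄ - mu_0):
  S^{-1} · (x̄ - mu_0) = (-0.1614, 0.3229),
  (x̄ - mu_0)^T · [...] = (0)·(-0.1614) + (1.8)·(0.3229) = 0.5812.

Step 5 — scale by n: T² = 5 · 0.5812 = 2.9058.

T² ≈ 2.9058


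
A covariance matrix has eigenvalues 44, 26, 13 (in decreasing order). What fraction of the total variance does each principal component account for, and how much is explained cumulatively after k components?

Step 1 — total variance = trace(Sigma) = Σ λ_i = 44 + 26 + 13 = 83.

Step 2 — fraction explained by component i = λ_i / Σ λ:
  PC1: 44/83 = 0.5301
  PC2: 26/83 = 0.3133
  PC3: 13/83 = 0.1566

Step 3 — cumulative fraction after k components = (λ_1 + ... + λ_k) / Σ λ:
  k = 1: 44/83 = 0.5301
  k = 2: (44 + 26)/83 = 70/83 = 0.8434
  k = 3: (44 + 26 + 13)/83 = 83/83 = 1

Summary (fraction, with percent):

explained: PC1 0.5301 (53.01%), PC2 0.3133 (31.33%), PC3 0.1566 (15.66%);  cumulative: 0.5301, 0.8434, 1


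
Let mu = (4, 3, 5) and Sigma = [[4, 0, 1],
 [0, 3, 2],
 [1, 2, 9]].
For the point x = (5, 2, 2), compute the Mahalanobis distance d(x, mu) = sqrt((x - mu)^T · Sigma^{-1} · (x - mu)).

Step 1 — centre the observation: (x - mu) = (1, -1, -3).

Step 2 — invert Sigma (cofactor / det for 3×3, or solve directly):
  Sigma^{-1} = [[0.2584, 0.0225, -0.0337],
 [0.0225, 0.3933, -0.0899],
 [-0.0337, -0.0899, 0.1348]].

Step 3 — form the quadratic (x - mu)^T · Sigma^{-1} · (x - mu):
  Sigma^{-1} · (x - mu) = (0.3371, -0.1011, -0.3483).
  (x - mu)^T · [Sigma^{-1} · (x - mu)] = (1)·(0.3371) + (-1)·(-0.1011) + (-3)·(-0.3483) = 1.4831.

Step 4 — take square root: d = √(1.4831) ≈ 1.2178.

d(x, mu) = √(1.4831) ≈ 1.2178


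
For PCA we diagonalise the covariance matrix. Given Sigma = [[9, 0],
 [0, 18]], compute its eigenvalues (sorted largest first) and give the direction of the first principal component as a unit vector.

Step 1 — characteristic polynomial of 2×2 Sigma:
  det(Sigma - λI) = λ² - trace · λ + det = 0.
  trace = 9 + 18 = 27, det = 9·18 - (0)² = 162.
Step 2 — discriminant:
  Δ = trace² - 4·det = 729 - 648 = 81.
Step 3 — eigenvalues:
  λ = (trace ± √Δ)/2 = (27 ± 9)/2,
  λ_1 = 18,  λ_2 = 9.

Step 4 — unit eigenvector for λ_1: Sigma is diagonal, so its eigenvectors are the coordinate axes. λ_1 = 18 is the diagonal entry on the second coordinate axis, hence
  v_1 = (0, 1) (||v_1|| = 1).

λ_1 = 18,  λ_2 = 9;  v_1 ≈ (0, 1)


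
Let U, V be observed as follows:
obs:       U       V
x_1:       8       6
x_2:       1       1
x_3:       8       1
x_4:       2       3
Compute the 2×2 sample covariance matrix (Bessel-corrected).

Step 1 — column means:
  mean(U) = (8 + 1 + 8 + 2) / 4 = 19/4 = 4.75
  mean(V) = (6 + 1 + 1 + 3) / 4 = 11/4 = 2.75

Step 2 — sample covariance S[i,j] = (1/(n-1)) · Σ_k (x_{k,i} - mean_i) · (x_{k,j} - mean_j), with n-1 = 3.
  S[U,U] = ((3.25)·(3.25) + (-3.75)·(-3.75) + (3.25)·(3.25) + (-2.75)·(-2.75)) / 3 = 42.75/3 = 14.25
  S[U,V] = ((3.25)·(3.25) + (-3.75)·(-1.75) + (3.25)·(-1.75) + (-2.75)·(0.25)) / 3 = 10.75/3 = 3.5833
  S[V,V] = ((3.25)·(3.25) + (-1.75)·(-1.75) + (-1.75)·(-1.75) + (0.25)·(0.25)) / 3 = 16.75/3 = 5.5833

S is symmetric (S[j,i] = S[i,j]). Assembling:

S = [[14.25, 3.5833],
 [3.5833, 5.5833]]


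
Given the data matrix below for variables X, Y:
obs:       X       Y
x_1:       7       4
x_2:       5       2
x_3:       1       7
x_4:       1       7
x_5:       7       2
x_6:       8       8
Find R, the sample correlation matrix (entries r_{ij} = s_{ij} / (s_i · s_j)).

Step 1 — column means:
  mean(X) = (7 + 5 + 1 + 1 + 7 + 8) / 6 = 29/6 = 4.8333
  mean(Y) = (4 + 2 + 7 + 7 + 2 + 8) / 6 = 30/6 = 5

Step 2 — sample variances and covariances s[i,j] = (1/(n-1)) · Σ_k (x_{k,i} - mean_i) · (x_{k,j} - mean_j), with n-1 = 5:
  s[X,X] = ((2.1667)·(2.1667) + (0.1667)·(0.1667) + (-3.8333)·(-3.8333) + (-3.8333)·(-3.8333) + (2.1667)·(2.1667) + (3.1667)·(3.1667)) / 5 = 48.8333/5 = 9.7667
  s[X,Y] = ((2.1667)·(-1) + (0.1667)·(-3) + (-3.8333)·(2) + (-3.8333)·(2) + (2.1667)·(-3) + (3.1667)·(3)) / 5 = -15/5 = -3
  s[Y,Y] = ((-1)·(-1) + (-3)·(-3) + (2)·(2) + (2)·(2) + (-3)·(-3) + (3)·(3)) / 5 = 36/5 = 7.2
  Sample standard deviations s_i = √(s[i,i]):
  s(X) = √(9.7667) = 3.1252
  s(Y) = √(7.2) = 2.6833

Step 3 — r_{ij} = s_{ij} / (s_i · s_j):
  r[X,X] = 1 (diagonal).
  r[X,Y] = -3 / (3.1252 · 2.6833) = -3 / 8.3857 = -0.3578
  r[Y,Y] = 1 (diagonal).

R is symmetric with unit diagonal. Assembling:

R = [[1, -0.3578],
 [-0.3578, 1]]


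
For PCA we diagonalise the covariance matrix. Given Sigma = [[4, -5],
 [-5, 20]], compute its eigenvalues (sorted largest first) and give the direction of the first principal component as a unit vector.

Step 1 — characteristic polynomial of 2×2 Sigma:
  det(Sigma - λI) = λ² - trace · λ + det = 0.
  trace = 4 + 20 = 24, det = 4·20 - (-5)² = 55.
Step 2 — discriminant:
  Δ = trace² - 4·det = 576 - 220 = 356.
Step 3 — eigenvalues:
  λ = (trace ± √Δ)/2 = (24 ± 18.868)/2,
  λ_1 = 21.434,  λ_2 = 2.566.

Step 4 — unit eigenvector for λ_1: solve (Sigma - λ_1 I)v = 0. First row:
  (4 - 21.434)·v_x + (-5)·v_y = 0, i.e. (-17.434)·v_x + (-5)·v_y = 0,
  so v ∝ (b, λ_1 - a) = (-5, 17.434); multiply by -1 so the first entry is positive: u = (5, -17.434).
  ||u|| = √((5)² + (-17.434)²) = √(328.9437) ≈ 18.1368,
  v_1 = u/||u|| ≈ (0.2757, -0.9612) (||v_1|| = 1).

λ_1 = 21.434,  λ_2 = 2.566;  v_1 ≈ (0.2757, -0.9612)


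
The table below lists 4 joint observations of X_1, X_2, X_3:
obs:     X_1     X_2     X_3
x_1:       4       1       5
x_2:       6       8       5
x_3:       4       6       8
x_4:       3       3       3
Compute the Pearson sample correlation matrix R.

Step 1 — column means:
  mean(X_1) = (4 + 6 + 4 + 3) / 4 = 17/4 = 4.25
  mean(X_2) = (1 + 8 + 6 + 3) / 4 = 18/4 = 4.5
  mean(X_3) = (5 + 5 + 8 + 3) / 4 = 21/4 = 5.25

Step 2 — sample variances and covariances s[i,j] = (1/(n-1)) · Σ_k (x_{k,i} - mean_i) · (x_{k,j} - mean_j), with n-1 = 3:
  s[X_1,X_1] = ((-0.25)·(-0.25) + (1.75)·(1.75) + (-0.25)·(-0.25) + (-1.25)·(-1.25)) / 3 = 4.75/3 = 1.5833
  s[X_1,X_2] = ((-0.25)·(-3.5) + (1.75)·(3.5) + (-0.25)·(1.5) + (-1.25)·(-1.5)) / 3 = 8.5/3 = 2.8333
  s[X_1,X_3] = ((-0.25)·(-0.25) + (1.75)·(-0.25) + (-0.25)·(2.75) + (-1.25)·(-2.25)) / 3 = 1.75/3 = 0.5833
  s[X_2,X_2] = ((-3.5)·(-3.5) + (3.5)·(3.5) + (1.5)·(1.5) + (-1.5)·(-1.5)) / 3 = 29/3 = 9.6667
  s[X_2,X_3] = ((-3.5)·(-0.25) + (3.5)·(-0.25) + (1.5)·(2.75) + (-1.5)·(-2.25)) / 3 = 7.5/3 = 2.5
  s[X_3,X_3] = ((-0.25)·(-0.25) + (-0.25)·(-0.25) + (2.75)·(2.75) + (-2.25)·(-2.25)) / 3 = 12.75/3 = 4.25
  Sample standard deviations s_i = √(s[i,i]):
  s(X_1) = √(1.5833) = 1.2583
  s(X_2) = √(9.6667) = 3.1091
  s(X_3) = √(4.25) = 2.0616

Step 3 — r_{ij} = s_{ij} / (s_i · s_j):
  r[X_1,X_1] = 1 (diagonal).
  r[X_1,X_2] = 2.8333 / (1.2583 · 3.1091) = 2.8333 / 3.9122 = 0.7242
  r[X_1,X_3] = 0.5833 / (1.2583 · 2.0616) = 0.5833 / 2.5941 = 0.2249
  r[X_2,X_2] = 1 (diagonal).
  r[X_2,X_3] = 2.5 / (3.1091 · 2.0616) = 2.5 / 6.4096 = 0.39
  r[X_3,X_3] = 1 (diagonal).

R is symmetric with unit diagonal. Assembling:

R = [[1, 0.7242, 0.2249],
 [0.7242, 1, 0.39],
 [0.2249, 0.39, 1]]


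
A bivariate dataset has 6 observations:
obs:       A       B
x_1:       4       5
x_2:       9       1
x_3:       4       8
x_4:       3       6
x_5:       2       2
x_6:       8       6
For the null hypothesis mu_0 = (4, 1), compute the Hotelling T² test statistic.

Step 1 — sample mean vector:
  mean(A) = (4 + 9 + 4 + 3 + 2 + 8) / 6 = 30/6 = 5
  mean(B) = (5 + 1 + 8 + 6 + 2 + 6) / 6 = 28/6 = 4.6667
  x̄ = (5, 4.6667),  deviation x̄ - mu_0 = (5, 4.6667) - (4, 1) = (1, 3.6667).

Step 2 — sample covariance matrix, S[i,j] = (1/(n-1)) · Σ_k (x_{k,i} - mean_i) · (x_{k,j} - mean_j), divisor n-1 = 5:
  S[A,A] = ((-1)·(-1) + (4)·(4) + (-1)·(-1) + (-2)·(-2) + (-3)·(-3) + (3)·(3)) / 5 = 40/5 = 8
  S[A,B] = ((-1)·(0.3333) + (4)·(-3.6667) + (-1)·(3.3333) + (-2)·(1.3333) + (-3)·(-2.6667) + (3)·(1.3333)) / 5 = -9/5 = -1.8
  S[B,B] = ((0.3333)·(0.3333) + (-3.6667)·(-3.6667) + (3.3333)·(3.3333) + (1.3333)·(1.3333) + (-2.6667)·(-2.6667) + (1.3333)·(1.3333)) / 5 = 35.3333/5 = 7.0667
  S = [[8, -1.8],
 [-1.8, 7.0667]].

Step 3 — invert S. det(S) = 8·7.0667 - (-1.8)² = 53.2933.
  S^{-1} = (1/det) · [[d, -b], [-b, a]] = [[0.1326, 0.0338],
 [0.0338, 0.1501]].

Step 4 — quadratic form (x̄ - mu_0)^T · S^{-1} · (x̄ - mu_0):
  S^{-1} · (x̄ - mu_0) = (0.2564, 0.5842),
  (x̄ - mu_0)^T · [...] = (1)·(0.2564) + (3.6667)·(0.5842) = 2.3985.

Step 5 — scale by n: T² = 6 · 2.3985 = 14.3908.

T² ≈ 14.3908


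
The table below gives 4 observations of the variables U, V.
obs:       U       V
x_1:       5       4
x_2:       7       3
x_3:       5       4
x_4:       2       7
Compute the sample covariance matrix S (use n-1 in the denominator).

Step 1 — column means:
  mean(U) = (5 + 7 + 5 + 2) / 4 = 19/4 = 4.75
  mean(V) = (4 + 3 + 4 + 7) / 4 = 18/4 = 4.5

Step 2 — sample covariance S[i,j] = (1/(n-1)) · Σ_k (x_{k,i} - mean_i) · (x_{k,j} - mean_j), with n-1 = 3.
  S[U,U] = ((0.25)·(0.25) + (2.25)·(2.25) + (0.25)·(0.25) + (-2.75)·(-2.75)) / 3 = 12.75/3 = 4.25
  S[U,V] = ((0.25)·(-0.5) + (2.25)·(-1.5) + (0.25)·(-0.5) + (-2.75)·(2.5)) / 3 = -10.5/3 = -3.5
  S[V,V] = ((-0.5)·(-0.5) + (-1.5)·(-1.5) + (-0.5)·(-0.5) + (2.5)·(2.5)) / 3 = 9/3 = 3

S is symmetric (S[j,i] = S[i,j]). Assembling:

S = [[4.25, -3.5],
 [-3.5, 3]]


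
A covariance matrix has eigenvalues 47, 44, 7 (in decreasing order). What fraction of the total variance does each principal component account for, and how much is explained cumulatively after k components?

Step 1 — total variance = trace(Sigma) = Σ λ_i = 47 + 44 + 7 = 98.

Step 2 — fraction explained by component i = λ_i / Σ λ:
  PC1: 47/98 = 0.4796
  PC2: 44/98 = 0.449
  PC3: 7/98 = 0.0714

Step 3 — cumulative fraction after k components = (λ_1 + ... + λ_k) / Σ λ:
  k = 1: 47/98 = 0.4796
  k = 2: (47 + 44)/98 = 91/98 = 0.9286
  k = 3: (47 + 44 + 7)/98 = 98/98 = 1

Summary (fraction, with percent):

explained: PC1 0.4796 (47.96%), PC2 0.449 (44.9%), PC3 0.0714 (7.14%);  cumulative: 0.4796, 0.9286, 1


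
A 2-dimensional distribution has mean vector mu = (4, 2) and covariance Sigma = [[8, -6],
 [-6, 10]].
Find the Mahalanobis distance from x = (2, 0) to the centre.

Step 1 — centre the observation: (x - mu) = (-2, -2).

Step 2 — invert Sigma. det(Sigma) = 8·10 - (-6)² = 44.
  Sigma^{-1} = (1/det) · [[d, -b], [-b, a]] = [[0.2273, 0.1364],
 [0.1364, 0.1818]].

Step 3 — form the quadratic (x - mu)^T · Sigma^{-1} · (x - mu):
  Sigma^{-1} · (x - mu) = (-0.7273, -0.6364).
  (x - mu)^T · [Sigma^{-1} · (x - mu)] = (-2)·(-0.7273) + (-2)·(-0.6364) = 2.7273.

Step 4 — take square root: d = √(2.7273) ≈ 1.6514.

d(x, mu) = √(2.7273) ≈ 1.6514


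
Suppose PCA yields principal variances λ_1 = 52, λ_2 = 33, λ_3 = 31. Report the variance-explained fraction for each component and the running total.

Step 1 — total variance = trace(Sigma) = Σ λ_i = 52 + 33 + 31 = 116.

Step 2 — fraction explained by component i = λ_i / Σ λ:
  PC1: 52/116 = 0.4483
  PC2: 33/116 = 0.2845
  PC3: 31/116 = 0.2672

Step 3 — cumulative fraction after k components = (λ_1 + ... + λ_k) / Σ λ:
  k = 1: 52/116 = 0.4483
  k = 2: (52 + 33)/116 = 85/116 = 0.7328
  k = 3: (52 + 33 + 31)/116 = 116/116 = 1

Summary (fraction, with percent):

explained: PC1 0.4483 (44.83%), PC2 0.2845 (28.45%), PC3 0.2672 (26.72%);  cumulative: 0.4483, 0.7328, 1


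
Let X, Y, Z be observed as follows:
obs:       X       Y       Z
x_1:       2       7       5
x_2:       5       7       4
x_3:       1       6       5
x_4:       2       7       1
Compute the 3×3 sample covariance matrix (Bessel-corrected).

Step 1 — column means:
  mean(X) = (2 + 5 + 1 + 2) / 4 = 10/4 = 2.5
  mean(Y) = (7 + 7 + 6 + 7) / 4 = 27/4 = 6.75
  mean(Z) = (5 + 4 + 5 + 1) / 4 = 15/4 = 3.75

Step 2 — sample covariance S[i,j] = (1/(n-1)) · Σ_k (x_{k,i} - mean_i) · (x_{k,j} - mean_j), with n-1 = 3.
  S[X,X] = ((-0.5)·(-0.5) + (2.5)·(2.5) + (-1.5)·(-1.5) + (-0.5)·(-0.5)) / 3 = 9/3 = 3
  S[X,Y] = ((-0.5)·(0.25) + (2.5)·(0.25) + (-1.5)·(-0.75) + (-0.5)·(0.25)) / 3 = 1.5/3 = 0.5
  S[X,Z] = ((-0.5)·(1.25) + (2.5)·(0.25) + (-1.5)·(1.25) + (-0.5)·(-2.75)) / 3 = -0.5/3 = -0.1667
  S[Y,Y] = ((0.25)·(0.25) + (0.25)·(0.25) + (-0.75)·(-0.75) + (0.25)·(0.25)) / 3 = 0.75/3 = 0.25
  S[Y,Z] = ((0.25)·(1.25) + (0.25)·(0.25) + (-0.75)·(1.25) + (0.25)·(-2.75)) / 3 = -1.25/3 = -0.4167
  S[Z,Z] = ((1.25)·(1.25) + (0.25)·(0.25) + (1.25)·(1.25) + (-2.75)·(-2.75)) / 3 = 10.75/3 = 3.5833

S is symmetric (S[j,i] = S[i,j]). Assembling:

S = [[3, 0.5, -0.1667],
 [0.5, 0.25, -0.4167],
 [-0.1667, -0.4167, 3.5833]]


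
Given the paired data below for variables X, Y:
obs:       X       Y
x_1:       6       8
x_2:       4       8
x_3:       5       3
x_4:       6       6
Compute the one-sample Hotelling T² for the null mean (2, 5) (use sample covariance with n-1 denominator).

Step 1 — sample mean vector:
  mean(X) = (6 + 4 + 5 + 6) / 4 = 21/4 = 5.25
  mean(Y) = (8 + 8 + 3 + 6) / 4 = 25/4 = 6.25
  x̄ = (5.25, 6.25),  deviation x̄ - mu_0 = (5.25, 6.25) - (2, 5) = (3.25, 1.25).

Step 2 — sample covariance matrix, S[i,j] = (1/(n-1)) · Σ_k (x_{k,i} - mean_i) · (x_{k,j} - mean_j), divisor n-1 = 3:
  S[X,X] = ((0.75)·(0.75) + (-1.25)·(-1.25) + (-0.25)·(-0.25) + (0.75)·(0.75)) / 3 = 2.75/3 = 0.9167
  S[X,Y] = ((0.75)·(1.75) + (-1.25)·(1.75) + (-0.25)·(-3.25) + (0.75)·(-0.25)) / 3 = -0.25/3 = -0.0833
  S[Y,Y] = ((1.75)·(1.75) + (1.75)·(1.75) + (-3.25)·(-3.25) + (-0.25)·(-0.25)) / 3 = 16.75/3 = 5.5833
  S = [[0.9167, -0.0833],
 [-0.0833, 5.5833]].

Step 3 — invert S. det(S) = 0.9167·5.5833 - (-0.0833)² = 5.1111.
  S^{-1} = (1/det) · [[d, -b], [-b, a]] = [[1.0924, 0.0163],
 [0.0163, 0.1793]].

Step 4 — quadratic form (x̄ - mu_0)^T · S^{-1} · (x̄ - mu_0):
  S^{-1} · (x̄ - mu_0) = (3.5707, 0.2772),
  (x̄ - mu_0)^T · [...] = (3.25)·(3.5707) + (1.25)·(0.2772) = 11.9511.

Step 5 — scale by n: T² = 4 · 11.9511 = 47.8043.

T² ≈ 47.8043


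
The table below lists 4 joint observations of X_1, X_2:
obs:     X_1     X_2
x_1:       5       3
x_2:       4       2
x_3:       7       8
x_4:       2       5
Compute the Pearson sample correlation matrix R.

Step 1 — column means:
  mean(X_1) = (5 + 4 + 7 + 2) / 4 = 18/4 = 4.5
  mean(X_2) = (3 + 2 + 8 + 5) / 4 = 18/4 = 4.5

Step 2 — sample variances and covariances s[i,j] = (1/(n-1)) · Σ_k (x_{k,i} - mean_i) · (x_{k,j} - mean_j), with n-1 = 3:
  s[X_1,X_1] = ((0.5)·(0.5) + (-0.5)·(-0.5) + (2.5)·(2.5) + (-2.5)·(-2.5)) / 3 = 13/3 = 4.3333
  s[X_1,X_2] = ((0.5)·(-1.5) + (-0.5)·(-2.5) + (2.5)·(3.5) + (-2.5)·(0.5)) / 3 = 8/3 = 2.6667
  s[X_2,X_2] = ((-1.5)·(-1.5) + (-2.5)·(-2.5) + (3.5)·(3.5) + (0.5)·(0.5)) / 3 = 21/3 = 7
  Sample standard deviations s_i = √(s[i,i]):
  s(X_1) = √(4.3333) = 2.0817
  s(X_2) = √(7) = 2.6458

Step 3 — r_{ij} = s_{ij} / (s_i · s_j):
  r[X_1,X_1] = 1 (diagonal).
  r[X_1,X_2] = 2.6667 / (2.0817 · 2.6458) = 2.6667 / 5.5076 = 0.4842
  r[X_2,X_2] = 1 (diagonal).

R is symmetric with unit diagonal. Assembling:

R = [[1, 0.4842],
 [0.4842, 1]]


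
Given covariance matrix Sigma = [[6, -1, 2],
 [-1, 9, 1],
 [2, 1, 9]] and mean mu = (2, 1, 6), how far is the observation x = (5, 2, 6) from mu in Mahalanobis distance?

Step 1 — centre the observation: (x - mu) = (3, 1, 0).

Step 2 — invert Sigma (cofactor / det for 3×3, or solve directly):
  Sigma^{-1} = [[0.1856, 0.0255, -0.0441],
 [0.0255, 0.116, -0.0186],
 [-0.0441, -0.0186, 0.123]].

Step 3 — form the quadratic (x - mu)^T · Sigma^{-1} · (x - mu):
  Sigma^{-1} · (x - mu) = (0.5824, 0.1926, -0.1508).
  (x - mu)^T · [Sigma^{-1} · (x - mu)] = (3)·(0.5824) + (1)·(0.1926) + (0)·(-0.1508) = 1.9397.

Step 4 — take square root: d = √(1.9397) ≈ 1.3927.

d(x, mu) = √(1.9397) ≈ 1.3927


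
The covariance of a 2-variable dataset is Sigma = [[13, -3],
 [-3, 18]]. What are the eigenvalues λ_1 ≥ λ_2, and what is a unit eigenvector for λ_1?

Step 1 — characteristic polynomial of 2×2 Sigma:
  det(Sigma - λI) = λ² - trace · λ + det = 0.
  trace = 13 + 18 = 31, det = 13·18 - (-3)² = 225.
Step 2 — discriminant:
  Δ = trace² - 4·det = 961 - 900 = 61.
Step 3 — eigenvalues:
  λ = (trace ± √Δ)/2 = (31 ± 7.8102)/2,
  λ_1 = 19.4051,  λ_2 = 11.5949.

Step 4 — unit eigenvector for λ_1: solve (Sigma - λ_1 I)v = 0. First row:
  (13 - 19.4051)·v_x + (-3)·v_y = 0, i.e. (-6.4051)·v_x + (-3)·v_y = 0,
  so v ∝ (b, λ_1 - a) = (-3, 6.4051); multiply by -1 so the first entry is positive: u = (3, -6.4051).
  ||u|| = √((3)² + (-6.4051)²) = √(50.0256) ≈ 7.0729,
  v_1 = u/||u|| ≈ (0.4242, -0.9056) (||v_1|| = 1).

λ_1 = 19.4051,  λ_2 = 11.5949;  v_1 ≈ (0.4242, -0.9056)


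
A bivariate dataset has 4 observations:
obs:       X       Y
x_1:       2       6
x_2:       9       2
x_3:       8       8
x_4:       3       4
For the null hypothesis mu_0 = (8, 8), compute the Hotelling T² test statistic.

Step 1 — sample mean vector:
  mean(X) = (2 + 9 + 8 + 3) / 4 = 22/4 = 5.5
  mean(Y) = (6 + 2 + 8 + 4) / 4 = 20/4 = 5
  x̄ = (5.5, 5),  deviation x̄ - mu_0 = (5.5, 5) - (8, 8) = (-2.5, -3).

Step 2 — sample covariance matrix, S[i,j] = (1/(n-1)) · Σ_k (x_{k,i} - mean_i) · (x_{k,j} - mean_j), divisor n-1 = 3:
  S[X,X] = ((-3.5)·(-3.5) + (3.5)·(3.5) + (2.5)·(2.5) + (-2.5)·(-2.5)) / 3 = 37/3 = 12.3333
  S[X,Y] = ((-3.5)·(1) + (3.5)·(-3) + (2.5)·(3) + (-2.5)·(-1)) / 3 = -4/3 = -1.3333
  S[Y,Y] = ((1)·(1) + (-3)·(-3) + (3)·(3) + (-1)·(-1)) / 3 = 20/3 = 6.6667
  S = [[12.3333, -1.3333],
 [-1.3333, 6.6667]].

Step 3 — invert S. det(S) = 12.3333·6.6667 - (-1.3333)² = 80.4444.
  S^{-1} = (1/det) · [[d, -b], [-b, a]] = [[0.0829, 0.0166],
 [0.0166, 0.1533]].

Step 4 — quadratic form (x̄ - mu_0)^T · S^{-1} · (x̄ - mu_0):
  S^{-1} · (x̄ - mu_0) = (-0.2569, -0.5014),
  (x̄ - mu_0)^T · [...] = (-2.5)·(-0.2569) + (-3)·(-0.5014) = 2.1464.

Step 5 — scale by n: T² = 4 · 2.1464 = 8.5856.

T² ≈ 8.5856


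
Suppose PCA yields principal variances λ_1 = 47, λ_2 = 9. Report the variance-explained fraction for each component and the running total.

Step 1 — total variance = trace(Sigma) = Σ λ_i = 47 + 9 = 56.

Step 2 — fraction explained by component i = λ_i / Σ λ:
  PC1: 47/56 = 0.8393
  PC2: 9/56 = 0.1607

Step 3 — cumulative fraction after k components = (λ_1 + ... + λ_k) / Σ λ:
  k = 1: 47/56 = 0.8393
  k = 2: (47 + 9)/56 = 56/56 = 1

Summary (fraction, with percent):

explained: PC1 0.8393 (83.93%), PC2 0.1607 (16.07%);  cumulative: 0.8393, 1


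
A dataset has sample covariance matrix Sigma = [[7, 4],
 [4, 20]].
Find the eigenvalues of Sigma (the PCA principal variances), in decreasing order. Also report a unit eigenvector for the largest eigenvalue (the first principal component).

Step 1 — characteristic polynomial of 2×2 Sigma:
  det(Sigma - λI) = λ² - trace · λ + det = 0.
  trace = 7 + 20 = 27, det = 7·20 - (4)² = 124.
Step 2 — discriminant:
  Δ = trace² - 4·det = 729 - 496 = 233.
Step 3 — eigenvalues:
  λ = (trace ± √Δ)/2 = (27 ± 15.2643)/2,
  λ_1 = 21.1322,  λ_2 = 5.8678.

Step 4 — unit eigenvector for λ_1: solve (Sigma - λ_1 I)v = 0. First row:
  (7 - 21.1322)·v_x + (4)·v_y = 0, i.e. (-14.1322)·v_x + (4)·v_y = 0,
  so v ∝ (b, λ_1 - a) = (4, 14.1322) = u.
  ||u|| = √((4)² + (14.1322)²) = √(215.7182) ≈ 14.6873,
  v_1 = u/||u|| ≈ (0.2723, 0.9622) (||v_1|| = 1).

λ_1 = 21.1322,  λ_2 = 5.8678;  v_1 ≈ (0.2723, 0.9622)


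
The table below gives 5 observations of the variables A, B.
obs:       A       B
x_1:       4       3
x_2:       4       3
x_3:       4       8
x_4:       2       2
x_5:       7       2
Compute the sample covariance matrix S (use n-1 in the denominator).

Step 1 — column means:
  mean(A) = (4 + 4 + 4 + 2 + 7) / 5 = 21/5 = 4.2
  mean(B) = (3 + 3 + 8 + 2 + 2) / 5 = 18/5 = 3.6

Step 2 — sample covariance S[i,j] = (1/(n-1)) · Σ_k (x_{k,i} - mean_i) · (x_{k,j} - mean_j), with n-1 = 4.
  S[A,A] = ((-0.2)·(-0.2) + (-0.2)·(-0.2) + (-0.2)·(-0.2) + (-2.2)·(-2.2) + (2.8)·(2.8)) / 4 = 12.8/4 = 3.2
  S[A,B] = ((-0.2)·(-0.6) + (-0.2)·(-0.6) + (-0.2)·(4.4) + (-2.2)·(-1.6) + (2.8)·(-1.6)) / 4 = -1.6/4 = -0.4
  S[B,B] = ((-0.6)·(-0.6) + (-0.6)·(-0.6) + (4.4)·(4.4) + (-1.6)·(-1.6) + (-1.6)·(-1.6)) / 4 = 25.2/4 = 6.3

S is symmetric (S[j,i] = S[i,j]). Assembling:

S = [[3.2, -0.4],
 [-0.4, 6.3]]


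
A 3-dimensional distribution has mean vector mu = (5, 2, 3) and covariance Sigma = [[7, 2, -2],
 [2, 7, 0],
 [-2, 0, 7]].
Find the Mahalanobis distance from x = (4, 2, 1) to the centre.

Step 1 — centre the observation: (x - mu) = (-1, 0, -2).

Step 2 — invert Sigma (cofactor / det for 3×3, or solve directly):
  Sigma^{-1} = [[0.1707, -0.0488, 0.0488],
 [-0.0488, 0.1568, -0.0139],
 [0.0488, -0.0139, 0.1568]].

Step 3 — form the quadratic (x - mu)^T · Sigma^{-1} · (x - mu):
  Sigma^{-1} · (x - mu) = (-0.2683, 0.0767, -0.3624).
  (x - mu)^T · [Sigma^{-1} · (x - mu)] = (-1)·(-0.2683) + (0)·(0.0767) + (-2)·(-0.3624) = 0.993.

Step 4 — take square root: d = √(0.993) ≈ 0.9965.

d(x, mu) = √(0.993) ≈ 0.9965


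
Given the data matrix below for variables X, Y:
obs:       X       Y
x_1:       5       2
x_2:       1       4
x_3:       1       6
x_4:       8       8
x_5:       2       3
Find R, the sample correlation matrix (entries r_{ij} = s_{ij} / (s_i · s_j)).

Step 1 — column means:
  mean(X) = (5 + 1 + 1 + 8 + 2) / 5 = 17/5 = 3.4
  mean(Y) = (2 + 4 + 6 + 8 + 3) / 5 = 23/5 = 4.6

Step 2 — sample variances and covariances s[i,j] = (1/(n-1)) · Σ_k (x_{k,i} - mean_i) · (x_{k,j} - mean_j), with n-1 = 4:
  s[X,X] = ((1.6)·(1.6) + (-2.4)·(-2.4) + (-2.4)·(-2.4) + (4.6)·(4.6) + (-1.4)·(-1.4)) / 4 = 37.2/4 = 9.3
  s[X,Y] = ((1.6)·(-2.6) + (-2.4)·(-0.6) + (-2.4)·(1.4) + (4.6)·(3.4) + (-1.4)·(-1.6)) / 4 = 11.8/4 = 2.95
  s[Y,Y] = ((-2.6)·(-2.6) + (-0.6)·(-0.6) + (1.4)·(1.4) + (3.4)·(3.4) + (-1.6)·(-1.6)) / 4 = 23.2/4 = 5.8
  Sample standard deviations s_i = √(s[i,i]):
  s(X) = √(9.3) = 3.0496
  s(Y) = √(5.8) = 2.4083

Step 3 — r_{ij} = s_{ij} / (s_i · s_j):
  r[X,X] = 1 (diagonal).
  r[X,Y] = 2.95 / (3.0496 · 2.4083) = 2.95 / 7.3444 = 0.4017
  r[Y,Y] = 1 (diagonal).

R is symmetric with unit diagonal. Assembling:

R = [[1, 0.4017],
 [0.4017, 1]]


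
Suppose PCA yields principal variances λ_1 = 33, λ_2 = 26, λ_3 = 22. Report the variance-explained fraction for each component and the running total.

Step 1 — total variance = trace(Sigma) = Σ λ_i = 33 + 26 + 22 = 81.

Step 2 — fraction explained by component i = λ_i / Σ λ:
  PC1: 33/81 = 0.4074
  PC2: 26/81 = 0.321
  PC3: 22/81 = 0.2716

Step 3 — cumulative fraction after k components = (λ_1 + ... + λ_k) / Σ λ:
  k = 1: 33/81 = 0.4074
  k = 2: (33 + 26)/81 = 59/81 = 0.7284
  k = 3: (33 + 26 + 22)/81 = 81/81 = 1

Summary (fraction, with percent):

explained: PC1 0.4074 (40.74%), PC2 0.321 (32.1%), PC3 0.2716 (27.16%);  cumulative: 0.4074, 0.7284, 1


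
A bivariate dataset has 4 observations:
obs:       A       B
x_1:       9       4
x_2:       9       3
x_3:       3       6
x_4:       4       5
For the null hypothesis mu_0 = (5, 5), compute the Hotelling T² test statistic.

Step 1 — sample mean vector:
  mean(A) = (9 + 9 + 3 + 4) / 4 = 25/4 = 6.25
  mean(B) = (4 + 3 + 6 + 5) / 4 = 18/4 = 4.5
  x̄ = (6.25, 4.5),  deviation x̄ - mu_0 = (6.25, 4.5) - (5, 5) = (1.25, -0.5).

Step 2 — sample covariance matrix, S[i,j] = (1/(n-1)) · Σ_k (x_{k,i} - mean_i) · (x_{k,j} - mean_j), divisor n-1 = 3:
  S[A,A] = ((2.75)·(2.75) + (2.75)·(2.75) + (-3.25)·(-3.25) + (-2.25)·(-2.25)) / 3 = 30.75/3 = 10.25
  S[A,B] = ((2.75)·(-0.5) + (2.75)·(-1.5) + (-3.25)·(1.5) + (-2.25)·(0.5)) / 3 = -11.5/3 = -3.8333
  S[B,B] = ((-0.5)·(-0.5) + (-1.5)·(-1.5) + (1.5)·(1.5) + (0.5)·(0.5)) / 3 = 5/3 = 1.6667
  S = [[10.25, -3.8333],
 [-3.8333, 1.6667]].

Step 3 — invert S. det(S) = 10.25·1.6667 - (-3.8333)² = 2.3889.
  S^{-1} = (1/det) · [[d, -b], [-b, a]] = [[0.6977, 1.6047],
 [1.6047, 4.2907]].

Step 4 — quadratic form (x̄ - mu_0)^T · S^{-1} · (x̄ - mu_0):
  S^{-1} · (x̄ - mu_0) = (0.0698, -0.1395),
  (x̄ - mu_0)^T · [...] = (1.25)·(0.0698) + (-0.5)·(-0.1395) = 0.157.

Step 5 — scale by n: T² = 4 · 0.157 = 0.6279.

T² ≈ 0.6279


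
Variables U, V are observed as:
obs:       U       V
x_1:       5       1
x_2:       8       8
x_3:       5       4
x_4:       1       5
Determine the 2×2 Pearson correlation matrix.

Step 1 — column means:
  mean(U) = (5 + 8 + 5 + 1) / 4 = 19/4 = 4.75
  mean(V) = (1 + 8 + 4 + 5) / 4 = 18/4 = 4.5

Step 2 — sample variances and covariances s[i,j] = (1/(n-1)) · Σ_k (x_{k,i} - mean_i) · (x_{k,j} - mean_j), with n-1 = 3:
  s[U,U] = ((0.25)·(0.25) + (3.25)·(3.25) + (0.25)·(0.25) + (-3.75)·(-3.75)) / 3 = 24.75/3 = 8.25
  s[U,V] = ((0.25)·(-3.5) + (3.25)·(3.5) + (0.25)·(-0.5) + (-3.75)·(0.5)) / 3 = 8.5/3 = 2.8333
  s[V,V] = ((-3.5)·(-3.5) + (3.5)·(3.5) + (-0.5)·(-0.5) + (0.5)·(0.5)) / 3 = 25/3 = 8.3333
  Sample standard deviations s_i = √(s[i,i]):
  s(U) = √(8.25) = 2.8723
  s(V) = √(8.3333) = 2.8868

Step 3 — r_{ij} = s_{ij} / (s_i · s_j):
  r[U,U] = 1 (diagonal).
  r[U,V] = 2.8333 / (2.8723 · 2.8868) = 2.8333 / 8.2916 = 0.3417
  r[V,V] = 1 (diagonal).

R is symmetric with unit diagonal. Assembling:

R = [[1, 0.3417],
 [0.3417, 1]]


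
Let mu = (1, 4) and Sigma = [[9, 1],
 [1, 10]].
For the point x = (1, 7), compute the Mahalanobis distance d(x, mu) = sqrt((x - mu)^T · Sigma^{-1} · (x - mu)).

Step 1 — centre the observation: (x - mu) = (0, 3).

Step 2 — invert Sigma. det(Sigma) = 9·10 - (1)² = 89.
  Sigma^{-1} = (1/det) · [[d, -b], [-b, a]] = [[0.1124, -0.0112],
 [-0.0112, 0.1011]].

Step 3 — form the quadratic (x - mu)^T · Sigma^{-1} · (x - mu):
  Sigma^{-1} · (x - mu) = (-0.0337, 0.3034).
  (x - mu)^T · [Sigma^{-1} · (x - mu)] = (0)·(-0.0337) + (3)·(0.3034) = 0.9101.

Step 4 — take square root: d = √(0.9101) ≈ 0.954.

d(x, mu) = √(0.9101) ≈ 0.954
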